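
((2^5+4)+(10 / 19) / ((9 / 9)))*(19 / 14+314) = 1532005 / 133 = 11518.83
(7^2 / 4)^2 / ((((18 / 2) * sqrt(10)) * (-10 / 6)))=-2401 * sqrt(10) / 2400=-3.16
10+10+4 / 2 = 22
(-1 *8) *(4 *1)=-32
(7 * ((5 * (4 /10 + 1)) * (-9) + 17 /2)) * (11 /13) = -8393 /26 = -322.81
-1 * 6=-6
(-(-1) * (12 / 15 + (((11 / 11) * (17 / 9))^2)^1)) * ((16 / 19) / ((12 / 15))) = 7076 / 1539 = 4.60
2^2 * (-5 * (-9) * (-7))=-1260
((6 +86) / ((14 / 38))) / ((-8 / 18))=-3933 / 7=-561.86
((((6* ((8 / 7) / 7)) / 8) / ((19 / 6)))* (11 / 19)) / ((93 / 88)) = 11616 / 548359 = 0.02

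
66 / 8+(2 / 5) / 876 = 36137 / 4380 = 8.25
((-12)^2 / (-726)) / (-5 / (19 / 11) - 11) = 0.01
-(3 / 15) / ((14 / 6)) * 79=-237 / 35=-6.77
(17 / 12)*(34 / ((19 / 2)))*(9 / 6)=289 / 38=7.61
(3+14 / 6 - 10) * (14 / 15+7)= -1666 / 45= -37.02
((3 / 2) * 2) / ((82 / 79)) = 2.89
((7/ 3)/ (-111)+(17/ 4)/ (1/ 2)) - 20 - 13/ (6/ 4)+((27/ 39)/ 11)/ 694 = -333575674/ 16523793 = -20.19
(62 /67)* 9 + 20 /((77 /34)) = 88526 /5159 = 17.16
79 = 79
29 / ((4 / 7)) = 203 / 4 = 50.75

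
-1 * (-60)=60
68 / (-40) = -17 / 10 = -1.70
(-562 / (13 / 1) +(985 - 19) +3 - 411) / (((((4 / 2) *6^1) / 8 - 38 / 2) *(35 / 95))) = -36328 / 455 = -79.84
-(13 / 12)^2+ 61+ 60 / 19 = 172325 / 2736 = 62.98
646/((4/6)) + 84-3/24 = 8423/8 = 1052.88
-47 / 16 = -2.94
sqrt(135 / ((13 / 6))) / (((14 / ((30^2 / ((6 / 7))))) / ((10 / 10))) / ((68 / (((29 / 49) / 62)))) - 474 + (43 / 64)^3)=-4569307545600 * sqrt(130) / 3126450772337789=-0.02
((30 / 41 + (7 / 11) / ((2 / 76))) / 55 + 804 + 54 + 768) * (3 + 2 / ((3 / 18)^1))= 121032498 / 4961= 24396.79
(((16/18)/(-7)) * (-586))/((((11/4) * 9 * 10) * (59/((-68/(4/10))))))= -0.87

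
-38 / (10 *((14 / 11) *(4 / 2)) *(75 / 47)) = -9823 / 10500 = -0.94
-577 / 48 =-12.02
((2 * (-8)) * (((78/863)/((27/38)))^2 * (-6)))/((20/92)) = 7.15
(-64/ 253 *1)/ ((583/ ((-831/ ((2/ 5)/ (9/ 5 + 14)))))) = 2100768/ 147499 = 14.24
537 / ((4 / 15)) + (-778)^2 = 2429191 / 4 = 607297.75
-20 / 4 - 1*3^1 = -8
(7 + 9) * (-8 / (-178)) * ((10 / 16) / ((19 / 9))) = 0.21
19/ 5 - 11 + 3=-21/ 5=-4.20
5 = 5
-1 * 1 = -1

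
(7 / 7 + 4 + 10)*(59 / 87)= 295 / 29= 10.17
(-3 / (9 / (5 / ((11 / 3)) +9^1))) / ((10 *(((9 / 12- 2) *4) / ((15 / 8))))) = 57 / 440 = 0.13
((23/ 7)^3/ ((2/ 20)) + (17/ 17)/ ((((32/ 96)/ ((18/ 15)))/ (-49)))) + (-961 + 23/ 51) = -68417396/ 87465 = -782.23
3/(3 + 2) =3/5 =0.60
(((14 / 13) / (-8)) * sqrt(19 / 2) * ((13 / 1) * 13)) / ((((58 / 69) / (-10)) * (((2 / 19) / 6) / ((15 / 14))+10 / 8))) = 26842725 * sqrt(38) / 251198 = 658.72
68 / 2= 34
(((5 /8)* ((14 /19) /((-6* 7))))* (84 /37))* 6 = -105 /703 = -0.15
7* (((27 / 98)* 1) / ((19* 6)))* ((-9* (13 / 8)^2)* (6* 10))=-205335 / 8512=-24.12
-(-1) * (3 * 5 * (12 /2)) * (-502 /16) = -11295 /4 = -2823.75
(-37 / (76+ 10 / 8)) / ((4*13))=-37 / 4017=-0.01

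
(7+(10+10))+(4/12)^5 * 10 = 6571/243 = 27.04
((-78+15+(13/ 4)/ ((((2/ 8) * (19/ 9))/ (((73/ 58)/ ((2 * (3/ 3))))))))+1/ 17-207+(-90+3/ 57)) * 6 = -40017321/ 18734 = -2136.08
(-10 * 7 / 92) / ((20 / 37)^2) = -9583 / 3680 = -2.60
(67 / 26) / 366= 67 / 9516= 0.01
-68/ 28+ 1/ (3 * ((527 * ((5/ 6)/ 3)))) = -44753/ 18445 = -2.43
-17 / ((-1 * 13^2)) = 17 / 169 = 0.10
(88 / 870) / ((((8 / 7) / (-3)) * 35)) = -11 / 1450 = -0.01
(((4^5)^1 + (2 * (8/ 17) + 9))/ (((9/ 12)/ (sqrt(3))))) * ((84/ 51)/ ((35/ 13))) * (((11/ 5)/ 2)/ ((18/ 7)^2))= 3041038 * sqrt(3)/ 21675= 243.01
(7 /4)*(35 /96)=245 /384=0.64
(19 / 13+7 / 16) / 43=395 / 8944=0.04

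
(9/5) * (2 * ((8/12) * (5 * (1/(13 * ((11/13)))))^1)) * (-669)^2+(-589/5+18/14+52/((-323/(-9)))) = 60701816306/124355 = 488133.30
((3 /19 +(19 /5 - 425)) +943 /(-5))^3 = -194265499151296 /857375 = -226581716.46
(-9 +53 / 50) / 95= -397 / 4750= -0.08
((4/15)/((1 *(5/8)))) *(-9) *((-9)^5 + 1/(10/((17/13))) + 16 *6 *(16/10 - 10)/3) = 370142256/1625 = 227779.85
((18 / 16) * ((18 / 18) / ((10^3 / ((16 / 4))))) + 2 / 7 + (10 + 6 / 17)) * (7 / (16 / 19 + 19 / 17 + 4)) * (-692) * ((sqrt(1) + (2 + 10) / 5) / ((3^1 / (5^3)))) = -47181824803 / 38500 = -1225501.94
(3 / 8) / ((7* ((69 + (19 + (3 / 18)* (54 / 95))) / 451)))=128535 / 468664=0.27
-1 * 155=-155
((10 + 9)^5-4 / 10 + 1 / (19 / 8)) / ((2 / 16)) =1881835256 / 95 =19808792.17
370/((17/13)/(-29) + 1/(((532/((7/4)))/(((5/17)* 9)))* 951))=-228520329440/27844697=-8206.96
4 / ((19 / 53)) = 212 / 19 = 11.16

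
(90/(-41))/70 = -9/287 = -0.03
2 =2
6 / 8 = 0.75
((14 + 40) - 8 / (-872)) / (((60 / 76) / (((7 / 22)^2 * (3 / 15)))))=5480797 / 3956700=1.39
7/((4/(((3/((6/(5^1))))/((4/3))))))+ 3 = 201/32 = 6.28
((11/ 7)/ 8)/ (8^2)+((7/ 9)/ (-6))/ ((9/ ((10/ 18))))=-38663/ 7838208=-0.00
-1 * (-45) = 45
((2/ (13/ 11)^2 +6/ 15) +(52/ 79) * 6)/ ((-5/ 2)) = -771864/ 333775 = -2.31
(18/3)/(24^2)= 0.01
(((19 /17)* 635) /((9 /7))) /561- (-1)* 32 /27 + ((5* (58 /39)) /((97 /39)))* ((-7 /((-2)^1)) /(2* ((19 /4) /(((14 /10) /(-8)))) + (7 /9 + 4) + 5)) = 5016772291 /2593949556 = 1.93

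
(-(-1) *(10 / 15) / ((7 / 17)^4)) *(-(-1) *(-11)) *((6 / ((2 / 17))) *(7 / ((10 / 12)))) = -187421124 / 1715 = -109283.45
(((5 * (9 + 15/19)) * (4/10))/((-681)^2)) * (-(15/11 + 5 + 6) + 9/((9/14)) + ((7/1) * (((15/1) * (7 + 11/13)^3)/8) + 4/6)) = 57015533188/212946529653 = 0.27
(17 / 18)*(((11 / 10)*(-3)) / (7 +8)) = -187 / 900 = -0.21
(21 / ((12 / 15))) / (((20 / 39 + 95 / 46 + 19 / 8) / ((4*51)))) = 38427480 / 35543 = 1081.15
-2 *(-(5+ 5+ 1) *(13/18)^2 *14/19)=13013/1539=8.46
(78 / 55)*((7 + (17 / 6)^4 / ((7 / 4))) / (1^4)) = 1292161 / 20790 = 62.15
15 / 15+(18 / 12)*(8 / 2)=7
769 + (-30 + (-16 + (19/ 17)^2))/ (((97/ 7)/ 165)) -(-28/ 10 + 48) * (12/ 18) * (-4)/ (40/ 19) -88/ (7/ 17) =1172688364/ 14717325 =79.68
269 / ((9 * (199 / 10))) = 2690 / 1791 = 1.50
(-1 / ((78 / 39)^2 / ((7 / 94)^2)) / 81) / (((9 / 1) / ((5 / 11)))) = -245 / 283423536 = -0.00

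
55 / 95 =11 / 19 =0.58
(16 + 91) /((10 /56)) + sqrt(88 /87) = 2 * sqrt(1914) /87 + 2996 /5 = 600.21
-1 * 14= -14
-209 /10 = -20.90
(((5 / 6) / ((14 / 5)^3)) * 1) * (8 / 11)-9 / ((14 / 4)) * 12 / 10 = -346147 / 113190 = -3.06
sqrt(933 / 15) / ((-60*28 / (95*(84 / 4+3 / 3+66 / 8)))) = -2299*sqrt(1555) / 6720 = -13.49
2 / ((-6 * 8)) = -1 / 24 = -0.04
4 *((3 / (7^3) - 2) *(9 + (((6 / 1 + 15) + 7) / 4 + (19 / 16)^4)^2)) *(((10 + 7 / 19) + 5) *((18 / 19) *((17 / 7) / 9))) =-2809.89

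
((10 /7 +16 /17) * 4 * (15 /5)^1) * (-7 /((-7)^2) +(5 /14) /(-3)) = -7.45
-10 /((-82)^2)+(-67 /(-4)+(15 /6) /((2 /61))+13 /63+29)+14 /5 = 132383899 /1059030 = 125.00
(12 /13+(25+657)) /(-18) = -4439 /117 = -37.94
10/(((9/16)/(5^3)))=20000/9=2222.22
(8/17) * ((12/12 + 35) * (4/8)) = 144/17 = 8.47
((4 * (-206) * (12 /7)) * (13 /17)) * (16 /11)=-2056704 /1309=-1571.20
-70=-70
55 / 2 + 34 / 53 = 2983 / 106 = 28.14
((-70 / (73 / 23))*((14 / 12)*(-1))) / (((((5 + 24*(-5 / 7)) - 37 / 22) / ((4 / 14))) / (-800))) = 198352000 / 466251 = 425.42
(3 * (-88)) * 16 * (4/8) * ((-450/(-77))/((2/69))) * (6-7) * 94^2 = 26338348800/7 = 3762621257.14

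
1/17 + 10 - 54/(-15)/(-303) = 86253/8585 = 10.05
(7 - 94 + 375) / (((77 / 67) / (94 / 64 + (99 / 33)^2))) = 2623.44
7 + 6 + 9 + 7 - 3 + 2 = 28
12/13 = 0.92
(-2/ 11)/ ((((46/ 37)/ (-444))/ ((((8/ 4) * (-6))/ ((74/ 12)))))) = -31968/ 253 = -126.36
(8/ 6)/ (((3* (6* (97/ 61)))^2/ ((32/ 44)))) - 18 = -452674858/ 25150257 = -18.00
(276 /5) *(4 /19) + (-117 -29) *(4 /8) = -5831 /95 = -61.38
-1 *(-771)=771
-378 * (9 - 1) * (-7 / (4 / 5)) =26460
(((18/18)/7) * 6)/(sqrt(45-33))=0.25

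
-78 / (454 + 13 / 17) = -442 / 2577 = -0.17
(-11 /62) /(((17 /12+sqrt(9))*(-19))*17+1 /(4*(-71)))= 2343 /18839506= 0.00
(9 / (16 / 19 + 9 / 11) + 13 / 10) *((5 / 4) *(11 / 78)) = 1.18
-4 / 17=-0.24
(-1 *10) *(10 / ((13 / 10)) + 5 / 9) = -9650 / 117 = -82.48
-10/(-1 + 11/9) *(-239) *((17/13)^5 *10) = 152705620350/371293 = 411280.63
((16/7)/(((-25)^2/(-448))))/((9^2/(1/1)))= -1024/50625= -0.02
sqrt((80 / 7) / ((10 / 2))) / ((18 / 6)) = 4* sqrt(7) / 21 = 0.50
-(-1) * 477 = 477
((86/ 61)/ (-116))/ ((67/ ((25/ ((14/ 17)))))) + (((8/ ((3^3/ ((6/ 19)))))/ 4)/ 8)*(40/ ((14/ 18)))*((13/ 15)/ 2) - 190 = -35929629803/ 189162708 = -189.94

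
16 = 16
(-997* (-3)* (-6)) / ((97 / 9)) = -161514 / 97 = -1665.09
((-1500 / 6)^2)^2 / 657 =3906250000 / 657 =5945586.00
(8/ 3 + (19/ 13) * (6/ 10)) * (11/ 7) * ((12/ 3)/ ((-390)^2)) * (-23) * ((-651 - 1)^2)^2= -31592860619085568/ 51904125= -608677260.60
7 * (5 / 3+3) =98 / 3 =32.67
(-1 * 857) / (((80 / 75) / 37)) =-475635 / 16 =-29727.19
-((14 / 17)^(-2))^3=-3.21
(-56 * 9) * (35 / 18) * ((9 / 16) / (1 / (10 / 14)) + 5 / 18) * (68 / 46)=-984.48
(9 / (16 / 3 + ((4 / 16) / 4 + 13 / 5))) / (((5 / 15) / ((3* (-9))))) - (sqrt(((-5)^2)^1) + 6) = -196069 / 1919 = -102.17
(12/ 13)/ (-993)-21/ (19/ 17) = -1536247/ 81757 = -18.79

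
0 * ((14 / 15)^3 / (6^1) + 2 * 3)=0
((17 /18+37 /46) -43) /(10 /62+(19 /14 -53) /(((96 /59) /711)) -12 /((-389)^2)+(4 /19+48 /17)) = 5796267850350656 /3170377090982956095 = 0.00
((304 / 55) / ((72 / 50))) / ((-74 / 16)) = -0.83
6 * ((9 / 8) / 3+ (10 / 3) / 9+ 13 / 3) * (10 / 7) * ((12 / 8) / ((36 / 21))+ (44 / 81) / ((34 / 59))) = 109826155 / 1388016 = 79.12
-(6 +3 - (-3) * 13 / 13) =-12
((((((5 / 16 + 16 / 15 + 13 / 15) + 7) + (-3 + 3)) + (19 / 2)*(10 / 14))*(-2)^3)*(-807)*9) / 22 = 65204793 / 1540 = 42340.77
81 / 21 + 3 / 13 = 372 / 91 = 4.09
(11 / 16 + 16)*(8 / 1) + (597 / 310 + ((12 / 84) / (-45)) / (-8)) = 2115899 / 15624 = 135.43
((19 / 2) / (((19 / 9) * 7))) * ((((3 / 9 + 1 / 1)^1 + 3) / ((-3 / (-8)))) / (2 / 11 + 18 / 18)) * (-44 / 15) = -1936 / 105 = -18.44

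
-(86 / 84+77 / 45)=-1723 / 630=-2.73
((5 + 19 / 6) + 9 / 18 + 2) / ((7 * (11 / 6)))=64 / 77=0.83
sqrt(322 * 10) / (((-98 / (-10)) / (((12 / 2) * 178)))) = 10680 * sqrt(805) / 49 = 6184.05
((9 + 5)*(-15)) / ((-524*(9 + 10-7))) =35 / 1048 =0.03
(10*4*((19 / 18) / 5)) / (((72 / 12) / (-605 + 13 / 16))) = -183673 / 216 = -850.34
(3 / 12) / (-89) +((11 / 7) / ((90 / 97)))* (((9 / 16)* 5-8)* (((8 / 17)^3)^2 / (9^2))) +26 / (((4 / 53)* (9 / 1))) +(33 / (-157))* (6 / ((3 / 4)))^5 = -235766928870232998529 / 34422210122072220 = -6849.27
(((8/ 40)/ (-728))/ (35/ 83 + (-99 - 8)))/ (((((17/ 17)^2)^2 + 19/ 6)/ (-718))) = -89391/ 201246500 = -0.00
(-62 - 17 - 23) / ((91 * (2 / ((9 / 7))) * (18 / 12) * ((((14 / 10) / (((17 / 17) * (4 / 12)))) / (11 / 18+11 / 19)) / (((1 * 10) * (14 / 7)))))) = -691900 / 254163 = -2.72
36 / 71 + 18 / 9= 178 / 71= 2.51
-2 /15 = -0.13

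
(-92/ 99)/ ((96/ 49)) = -1127/ 2376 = -0.47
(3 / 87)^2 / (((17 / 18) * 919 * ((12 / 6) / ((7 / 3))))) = 21 / 13138943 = 0.00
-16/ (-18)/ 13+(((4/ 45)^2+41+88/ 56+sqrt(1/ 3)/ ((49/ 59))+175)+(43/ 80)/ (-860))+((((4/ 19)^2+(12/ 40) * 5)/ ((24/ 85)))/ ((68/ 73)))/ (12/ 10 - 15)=59 * sqrt(3)/ 147+10635415075057/ 48961130400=217.92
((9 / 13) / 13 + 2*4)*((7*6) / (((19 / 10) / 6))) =3429720 / 3211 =1068.12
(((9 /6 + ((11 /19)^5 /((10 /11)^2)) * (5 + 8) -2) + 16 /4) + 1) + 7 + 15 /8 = 7130231271 /495219800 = 14.40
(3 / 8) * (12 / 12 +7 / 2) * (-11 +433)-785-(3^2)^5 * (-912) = 430820921 / 8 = 53852615.12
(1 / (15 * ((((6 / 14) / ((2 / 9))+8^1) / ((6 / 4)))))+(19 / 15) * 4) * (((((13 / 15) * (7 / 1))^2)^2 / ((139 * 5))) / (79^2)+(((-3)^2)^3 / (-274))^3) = -180094423310234751738787 / 1883613380404430475000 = -95.61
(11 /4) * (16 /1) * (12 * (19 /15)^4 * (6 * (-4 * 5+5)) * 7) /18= -160555472 /3375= -47571.99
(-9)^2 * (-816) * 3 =-198288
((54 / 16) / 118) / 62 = 27 / 58528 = 0.00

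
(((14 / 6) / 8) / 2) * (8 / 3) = 0.39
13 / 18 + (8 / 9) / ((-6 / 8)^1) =-25 / 54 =-0.46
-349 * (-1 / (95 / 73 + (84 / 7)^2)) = 2.40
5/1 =5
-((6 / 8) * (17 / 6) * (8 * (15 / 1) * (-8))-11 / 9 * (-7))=18283 / 9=2031.44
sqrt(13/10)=sqrt(130)/10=1.14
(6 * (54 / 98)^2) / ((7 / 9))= 39366 / 16807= 2.34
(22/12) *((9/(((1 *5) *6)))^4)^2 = 24057/200000000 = 0.00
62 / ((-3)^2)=62 / 9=6.89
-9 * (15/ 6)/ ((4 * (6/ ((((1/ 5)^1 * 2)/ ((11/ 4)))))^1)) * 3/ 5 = -9/ 110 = -0.08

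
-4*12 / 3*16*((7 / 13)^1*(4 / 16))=-448 / 13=-34.46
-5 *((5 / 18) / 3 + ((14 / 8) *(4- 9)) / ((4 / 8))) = 2350 / 27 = 87.04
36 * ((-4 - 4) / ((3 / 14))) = -1344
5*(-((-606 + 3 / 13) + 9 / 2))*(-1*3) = -234495 / 26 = -9019.04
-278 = -278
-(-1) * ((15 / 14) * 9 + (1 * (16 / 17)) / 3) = 7109 / 714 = 9.96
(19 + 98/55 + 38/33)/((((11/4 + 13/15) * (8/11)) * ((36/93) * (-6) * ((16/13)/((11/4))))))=-73931/9216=-8.02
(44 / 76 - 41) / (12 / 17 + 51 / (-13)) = 56576 / 4503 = 12.56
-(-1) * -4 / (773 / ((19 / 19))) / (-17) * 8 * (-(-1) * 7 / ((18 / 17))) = 112 / 6957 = 0.02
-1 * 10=-10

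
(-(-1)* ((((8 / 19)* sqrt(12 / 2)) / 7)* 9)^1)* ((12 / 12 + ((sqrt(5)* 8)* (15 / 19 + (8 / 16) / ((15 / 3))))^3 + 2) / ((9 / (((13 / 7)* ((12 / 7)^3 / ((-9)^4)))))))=6656* sqrt(6) / 25865973 + 2056143405056* sqrt(30) / 13306103160525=0.85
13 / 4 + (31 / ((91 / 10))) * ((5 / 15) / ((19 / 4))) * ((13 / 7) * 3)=17063 / 3724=4.58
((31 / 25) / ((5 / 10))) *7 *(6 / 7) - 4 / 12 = 1091 / 75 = 14.55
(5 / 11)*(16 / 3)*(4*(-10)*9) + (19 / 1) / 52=-498991 / 572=-872.36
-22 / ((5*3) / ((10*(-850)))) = 37400 / 3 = 12466.67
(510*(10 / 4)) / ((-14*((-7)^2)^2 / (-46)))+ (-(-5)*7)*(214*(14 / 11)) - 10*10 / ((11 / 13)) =1740855495 / 184877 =9416.29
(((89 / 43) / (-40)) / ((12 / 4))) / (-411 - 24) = 89 / 2244600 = 0.00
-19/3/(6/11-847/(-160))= -33440/30831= -1.08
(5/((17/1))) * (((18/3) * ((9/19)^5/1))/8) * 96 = 21257640/42093683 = 0.51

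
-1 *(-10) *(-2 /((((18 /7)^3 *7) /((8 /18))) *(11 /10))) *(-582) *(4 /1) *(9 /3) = 3802400 /8019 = 474.17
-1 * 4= -4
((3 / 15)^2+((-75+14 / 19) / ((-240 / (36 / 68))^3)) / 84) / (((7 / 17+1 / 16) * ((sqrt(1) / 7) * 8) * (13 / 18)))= 9446279361 / 92445184000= 0.10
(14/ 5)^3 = 21.95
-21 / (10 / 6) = -63 / 5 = -12.60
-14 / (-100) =7 / 50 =0.14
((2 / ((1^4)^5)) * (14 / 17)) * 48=1344 / 17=79.06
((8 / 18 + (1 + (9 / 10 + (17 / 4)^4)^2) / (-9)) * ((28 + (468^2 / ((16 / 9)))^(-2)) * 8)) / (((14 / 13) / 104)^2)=-74524399211654774286421 / 2999878156800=-24842475366.12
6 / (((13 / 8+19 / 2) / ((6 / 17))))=288 / 1513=0.19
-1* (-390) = 390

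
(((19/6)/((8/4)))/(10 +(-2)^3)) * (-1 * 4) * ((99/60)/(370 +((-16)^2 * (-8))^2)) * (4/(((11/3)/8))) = -0.00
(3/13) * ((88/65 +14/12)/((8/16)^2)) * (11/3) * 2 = 43252/2535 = 17.06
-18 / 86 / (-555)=3 / 7955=0.00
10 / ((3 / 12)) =40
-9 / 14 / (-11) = 9 / 154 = 0.06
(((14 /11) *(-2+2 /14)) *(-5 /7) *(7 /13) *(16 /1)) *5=800 /11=72.73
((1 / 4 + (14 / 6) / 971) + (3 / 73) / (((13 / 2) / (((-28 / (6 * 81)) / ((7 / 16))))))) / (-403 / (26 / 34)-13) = -75108667 / 161221965840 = -0.00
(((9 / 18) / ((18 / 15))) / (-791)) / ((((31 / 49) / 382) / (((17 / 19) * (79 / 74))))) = -8977955 / 29551308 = -0.30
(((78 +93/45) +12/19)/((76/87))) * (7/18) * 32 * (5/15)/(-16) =-4668797/194940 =-23.95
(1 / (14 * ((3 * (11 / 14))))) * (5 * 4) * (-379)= -7580 / 33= -229.70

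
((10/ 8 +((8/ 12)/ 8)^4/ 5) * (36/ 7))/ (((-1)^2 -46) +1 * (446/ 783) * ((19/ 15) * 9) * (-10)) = -3758429/ 64272320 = -0.06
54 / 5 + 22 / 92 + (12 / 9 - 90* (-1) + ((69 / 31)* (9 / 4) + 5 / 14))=107.74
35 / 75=7 / 15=0.47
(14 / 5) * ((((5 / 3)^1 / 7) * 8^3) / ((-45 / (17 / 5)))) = -17408 / 675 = -25.79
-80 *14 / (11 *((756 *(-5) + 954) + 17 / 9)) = 1440 / 39941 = 0.04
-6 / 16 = -3 / 8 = -0.38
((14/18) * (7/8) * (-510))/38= -4165/456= -9.13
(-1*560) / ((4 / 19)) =-2660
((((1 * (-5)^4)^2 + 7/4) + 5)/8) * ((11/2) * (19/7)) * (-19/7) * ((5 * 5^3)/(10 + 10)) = -775599339625/12544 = -61830304.50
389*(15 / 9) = 1945 / 3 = 648.33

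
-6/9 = -2/3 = -0.67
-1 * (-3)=3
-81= -81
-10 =-10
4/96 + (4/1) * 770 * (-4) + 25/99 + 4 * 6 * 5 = -9662167/792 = -12199.71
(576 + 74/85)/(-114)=-24517/4845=-5.06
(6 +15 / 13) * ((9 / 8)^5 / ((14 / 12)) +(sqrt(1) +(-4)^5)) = -10894826961 / 1490944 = -7307.33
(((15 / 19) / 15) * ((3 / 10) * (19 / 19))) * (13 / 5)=39 / 950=0.04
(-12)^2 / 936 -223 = -2897 / 13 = -222.85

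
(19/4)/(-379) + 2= 3013/1516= 1.99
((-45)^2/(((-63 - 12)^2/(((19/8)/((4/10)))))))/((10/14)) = 1197/400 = 2.99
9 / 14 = 0.64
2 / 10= 1 / 5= 0.20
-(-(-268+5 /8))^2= -71489.39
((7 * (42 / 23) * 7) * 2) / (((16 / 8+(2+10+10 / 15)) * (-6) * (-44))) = 1029 / 22264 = 0.05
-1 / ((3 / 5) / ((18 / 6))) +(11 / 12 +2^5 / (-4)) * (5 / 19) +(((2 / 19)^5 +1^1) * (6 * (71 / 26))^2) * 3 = 798.51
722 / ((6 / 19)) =6859 / 3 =2286.33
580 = 580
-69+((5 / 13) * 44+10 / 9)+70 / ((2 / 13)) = 404.03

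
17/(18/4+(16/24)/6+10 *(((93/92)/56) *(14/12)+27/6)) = 112608/330019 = 0.34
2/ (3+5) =1/ 4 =0.25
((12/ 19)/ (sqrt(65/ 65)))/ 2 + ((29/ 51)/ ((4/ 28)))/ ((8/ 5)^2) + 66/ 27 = 802811/ 186048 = 4.32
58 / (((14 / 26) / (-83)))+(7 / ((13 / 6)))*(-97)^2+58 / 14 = 21462.16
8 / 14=4 / 7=0.57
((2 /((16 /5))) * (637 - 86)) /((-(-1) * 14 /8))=2755 /14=196.79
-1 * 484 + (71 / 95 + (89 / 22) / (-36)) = -36368383 / 75240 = -483.37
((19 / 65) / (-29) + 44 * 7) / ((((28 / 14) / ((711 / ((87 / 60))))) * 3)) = 25170.21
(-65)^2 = 4225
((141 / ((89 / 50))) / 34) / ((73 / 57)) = 200925 / 110449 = 1.82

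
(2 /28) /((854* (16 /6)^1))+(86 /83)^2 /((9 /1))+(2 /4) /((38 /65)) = 109811287889 /112675161312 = 0.97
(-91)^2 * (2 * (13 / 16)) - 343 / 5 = 535521 / 40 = 13388.02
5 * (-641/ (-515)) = 641/ 103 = 6.22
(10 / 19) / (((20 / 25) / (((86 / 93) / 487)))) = 1075 / 860529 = 0.00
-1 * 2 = -2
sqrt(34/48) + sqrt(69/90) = sqrt(102)/12 + sqrt(690)/30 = 1.72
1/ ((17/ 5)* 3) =5/ 51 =0.10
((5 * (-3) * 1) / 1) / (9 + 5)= -1.07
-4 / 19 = -0.21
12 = 12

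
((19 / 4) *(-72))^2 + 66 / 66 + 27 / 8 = 116968.38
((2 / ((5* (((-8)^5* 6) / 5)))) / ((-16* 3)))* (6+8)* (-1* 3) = -7 / 786432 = -0.00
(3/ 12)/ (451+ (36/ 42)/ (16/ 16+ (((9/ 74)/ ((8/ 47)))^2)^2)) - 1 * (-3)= 5875908664252579/ 1958274926678740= 3.00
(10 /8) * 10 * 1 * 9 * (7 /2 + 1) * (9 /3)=6075 /4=1518.75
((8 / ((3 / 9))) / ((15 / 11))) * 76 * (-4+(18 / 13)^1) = -227392 / 65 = -3498.34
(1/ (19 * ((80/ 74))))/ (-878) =-37/ 667280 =-0.00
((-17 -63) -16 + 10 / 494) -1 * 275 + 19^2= -2465 / 247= -9.98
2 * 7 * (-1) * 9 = -126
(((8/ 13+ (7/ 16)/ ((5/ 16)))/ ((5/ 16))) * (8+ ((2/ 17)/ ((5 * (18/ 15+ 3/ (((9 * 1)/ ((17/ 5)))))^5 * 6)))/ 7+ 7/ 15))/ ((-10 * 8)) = -33274580854/ 48750804375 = -0.68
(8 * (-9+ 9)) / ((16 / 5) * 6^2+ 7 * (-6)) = 0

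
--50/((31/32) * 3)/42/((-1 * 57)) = -800/111321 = -0.01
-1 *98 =-98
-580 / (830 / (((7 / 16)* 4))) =-203 / 166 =-1.22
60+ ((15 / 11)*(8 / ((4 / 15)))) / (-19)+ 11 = 14389 / 209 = 68.85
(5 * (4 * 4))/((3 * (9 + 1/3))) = 20/7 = 2.86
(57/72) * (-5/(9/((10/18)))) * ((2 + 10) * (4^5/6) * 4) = -486400/243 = -2001.65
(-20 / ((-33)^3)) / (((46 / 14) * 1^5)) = 140 / 826551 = 0.00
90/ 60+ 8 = 9.50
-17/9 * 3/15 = -17/45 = -0.38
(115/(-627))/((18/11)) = -115/1026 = -0.11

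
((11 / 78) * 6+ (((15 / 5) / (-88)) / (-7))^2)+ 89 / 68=180717909 / 83859776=2.16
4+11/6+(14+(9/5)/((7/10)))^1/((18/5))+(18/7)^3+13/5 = 927317/30870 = 30.04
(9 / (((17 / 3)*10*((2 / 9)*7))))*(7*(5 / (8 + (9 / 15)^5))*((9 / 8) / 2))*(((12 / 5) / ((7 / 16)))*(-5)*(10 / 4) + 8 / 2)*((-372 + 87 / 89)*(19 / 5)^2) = 368243137888875 / 4277577808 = 86086.84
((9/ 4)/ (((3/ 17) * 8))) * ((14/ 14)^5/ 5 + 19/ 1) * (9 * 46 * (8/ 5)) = 506736/ 25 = 20269.44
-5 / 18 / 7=-5 / 126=-0.04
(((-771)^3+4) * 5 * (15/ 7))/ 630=-2291570035/ 294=-7794455.90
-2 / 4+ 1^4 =1 / 2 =0.50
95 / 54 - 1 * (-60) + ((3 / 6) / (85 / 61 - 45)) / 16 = 141935953 / 2298240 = 61.76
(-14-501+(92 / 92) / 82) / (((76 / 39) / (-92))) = 37879413 / 1558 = 24312.85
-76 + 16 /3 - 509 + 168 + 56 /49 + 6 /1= -8495 /21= -404.52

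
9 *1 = 9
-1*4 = -4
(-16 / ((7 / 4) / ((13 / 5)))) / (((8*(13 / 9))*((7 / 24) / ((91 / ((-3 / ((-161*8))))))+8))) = -0.26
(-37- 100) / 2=-137 / 2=-68.50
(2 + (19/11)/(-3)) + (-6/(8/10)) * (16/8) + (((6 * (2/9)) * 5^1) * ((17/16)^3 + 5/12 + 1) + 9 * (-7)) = -5994859/101376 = -59.13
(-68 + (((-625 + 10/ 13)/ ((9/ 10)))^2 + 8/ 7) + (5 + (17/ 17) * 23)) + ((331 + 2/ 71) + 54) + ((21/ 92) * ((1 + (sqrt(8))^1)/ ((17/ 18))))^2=35721 * sqrt(2)/ 152881 + 222544727644304381/ 462273617988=481413.76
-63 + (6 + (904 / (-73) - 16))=-6233 / 73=-85.38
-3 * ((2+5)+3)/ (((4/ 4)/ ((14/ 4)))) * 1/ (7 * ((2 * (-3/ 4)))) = 10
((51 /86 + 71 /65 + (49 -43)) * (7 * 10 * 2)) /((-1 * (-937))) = 1.15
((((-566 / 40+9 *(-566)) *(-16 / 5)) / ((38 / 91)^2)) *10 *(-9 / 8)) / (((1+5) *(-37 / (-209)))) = -1469388921 / 1480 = -992830.35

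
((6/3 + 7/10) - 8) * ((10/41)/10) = -53/410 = -0.13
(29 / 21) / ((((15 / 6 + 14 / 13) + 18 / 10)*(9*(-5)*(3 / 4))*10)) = -1508 / 1981665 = -0.00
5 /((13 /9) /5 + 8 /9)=225 /53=4.25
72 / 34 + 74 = 1294 / 17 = 76.12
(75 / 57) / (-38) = -25 / 722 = -0.03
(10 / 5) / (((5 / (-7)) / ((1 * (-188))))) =2632 / 5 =526.40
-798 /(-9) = 266 /3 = 88.67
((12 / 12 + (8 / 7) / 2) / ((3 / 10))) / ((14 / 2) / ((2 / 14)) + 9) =55 / 609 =0.09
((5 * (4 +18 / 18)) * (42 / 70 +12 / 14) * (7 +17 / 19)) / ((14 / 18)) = 344250 / 931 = 369.76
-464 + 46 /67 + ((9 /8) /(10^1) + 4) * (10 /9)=-2212981 /4824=-458.74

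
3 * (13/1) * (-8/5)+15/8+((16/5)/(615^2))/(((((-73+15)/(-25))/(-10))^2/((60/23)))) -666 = -2834804472689/3901869960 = -726.52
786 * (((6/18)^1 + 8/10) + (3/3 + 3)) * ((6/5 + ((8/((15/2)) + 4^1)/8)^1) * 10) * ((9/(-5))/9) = -221914/15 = -14794.27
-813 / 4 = -203.25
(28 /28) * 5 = 5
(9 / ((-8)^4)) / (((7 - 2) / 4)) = 9 / 5120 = 0.00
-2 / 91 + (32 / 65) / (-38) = -302 / 8645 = -0.03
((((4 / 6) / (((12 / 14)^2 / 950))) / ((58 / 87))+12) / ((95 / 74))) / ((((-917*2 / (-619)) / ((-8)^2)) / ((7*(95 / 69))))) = 17216459936 / 81351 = 211631.82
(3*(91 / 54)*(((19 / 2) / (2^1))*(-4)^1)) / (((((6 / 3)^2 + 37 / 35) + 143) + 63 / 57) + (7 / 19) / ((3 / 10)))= -60515 / 94746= -0.64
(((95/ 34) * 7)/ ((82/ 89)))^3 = 207317019156625/ 21670967872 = 9566.58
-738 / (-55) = 13.42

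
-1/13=-0.08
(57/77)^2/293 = 0.00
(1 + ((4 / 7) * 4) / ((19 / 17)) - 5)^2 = 67600 / 17689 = 3.82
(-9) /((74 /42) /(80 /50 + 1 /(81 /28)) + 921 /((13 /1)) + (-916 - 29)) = 215124 /20872963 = 0.01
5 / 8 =0.62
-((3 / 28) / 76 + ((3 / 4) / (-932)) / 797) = -34794 / 24698233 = -0.00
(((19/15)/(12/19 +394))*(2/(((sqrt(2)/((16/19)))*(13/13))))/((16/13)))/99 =0.00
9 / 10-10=-9.10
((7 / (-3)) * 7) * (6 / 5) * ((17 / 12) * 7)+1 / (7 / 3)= -40727 / 210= -193.94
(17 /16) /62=17 /992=0.02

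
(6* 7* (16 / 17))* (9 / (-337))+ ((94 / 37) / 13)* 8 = 1399120 / 2755649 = 0.51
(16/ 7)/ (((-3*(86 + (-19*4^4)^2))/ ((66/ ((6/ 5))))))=-440/ 248415111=-0.00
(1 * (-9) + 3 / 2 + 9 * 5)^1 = 75 / 2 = 37.50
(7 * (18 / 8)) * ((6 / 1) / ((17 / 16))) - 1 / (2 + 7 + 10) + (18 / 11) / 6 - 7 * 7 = 142693 / 3553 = 40.16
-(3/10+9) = -93/10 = -9.30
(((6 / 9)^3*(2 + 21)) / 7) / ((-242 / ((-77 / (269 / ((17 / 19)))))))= 1564 / 1517967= 0.00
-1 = -1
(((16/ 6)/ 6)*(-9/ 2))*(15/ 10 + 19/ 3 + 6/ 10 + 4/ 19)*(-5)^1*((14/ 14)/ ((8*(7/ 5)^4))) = 3079375/ 1094856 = 2.81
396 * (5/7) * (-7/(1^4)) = -1980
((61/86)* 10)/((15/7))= 427/129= 3.31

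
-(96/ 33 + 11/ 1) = -153/ 11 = -13.91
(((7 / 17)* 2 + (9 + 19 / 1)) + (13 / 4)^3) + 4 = 73061 / 1088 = 67.15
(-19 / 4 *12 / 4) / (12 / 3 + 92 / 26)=-741 / 392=-1.89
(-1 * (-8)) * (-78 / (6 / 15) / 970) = -156 / 97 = -1.61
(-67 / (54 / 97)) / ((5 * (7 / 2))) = -6499 / 945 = -6.88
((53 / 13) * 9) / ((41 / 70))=33390 / 533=62.65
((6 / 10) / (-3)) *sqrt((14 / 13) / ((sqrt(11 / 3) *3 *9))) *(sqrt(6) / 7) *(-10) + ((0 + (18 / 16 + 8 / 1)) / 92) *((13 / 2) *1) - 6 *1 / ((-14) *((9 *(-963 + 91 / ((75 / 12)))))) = 4 *11^(3 / 4) *3^(1 / 4) *sqrt(91) / 3003 + 472499719 / 732954432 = 0.75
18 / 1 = 18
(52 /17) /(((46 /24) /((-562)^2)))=504057.94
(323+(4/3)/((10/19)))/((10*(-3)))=-4883/450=-10.85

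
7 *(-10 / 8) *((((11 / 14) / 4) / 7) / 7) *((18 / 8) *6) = -1485 / 3136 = -0.47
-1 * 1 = -1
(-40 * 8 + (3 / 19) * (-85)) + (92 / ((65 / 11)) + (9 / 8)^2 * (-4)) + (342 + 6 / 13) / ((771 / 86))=-1445873779 / 5078320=-284.71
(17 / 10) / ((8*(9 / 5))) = 17 / 144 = 0.12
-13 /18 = -0.72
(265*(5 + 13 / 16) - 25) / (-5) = -4849 / 16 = -303.06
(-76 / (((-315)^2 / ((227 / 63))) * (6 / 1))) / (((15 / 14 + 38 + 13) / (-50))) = 34504 / 78121827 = 0.00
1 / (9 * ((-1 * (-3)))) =1 / 27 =0.04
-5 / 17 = -0.29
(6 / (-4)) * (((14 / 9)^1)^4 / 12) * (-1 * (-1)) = -0.73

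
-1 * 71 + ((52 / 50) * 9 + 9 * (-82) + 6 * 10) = -18491 / 25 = -739.64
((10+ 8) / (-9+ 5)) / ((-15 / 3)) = 9 / 10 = 0.90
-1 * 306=-306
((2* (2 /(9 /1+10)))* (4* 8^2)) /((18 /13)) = 6656 /171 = 38.92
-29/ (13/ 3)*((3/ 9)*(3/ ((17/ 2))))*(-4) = 696/ 221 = 3.15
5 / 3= 1.67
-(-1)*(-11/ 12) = -11/ 12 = -0.92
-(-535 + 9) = 526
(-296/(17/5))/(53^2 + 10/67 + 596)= -19832/775693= -0.03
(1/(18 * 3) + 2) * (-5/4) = -545/216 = -2.52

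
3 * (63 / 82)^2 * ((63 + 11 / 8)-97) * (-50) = 77693175 / 26896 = 2888.65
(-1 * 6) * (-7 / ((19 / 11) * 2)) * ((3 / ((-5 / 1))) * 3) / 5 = -2079 / 475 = -4.38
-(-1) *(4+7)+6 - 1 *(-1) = 18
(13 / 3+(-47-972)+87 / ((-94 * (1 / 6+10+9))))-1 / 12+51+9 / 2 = -20740029 / 21620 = -959.30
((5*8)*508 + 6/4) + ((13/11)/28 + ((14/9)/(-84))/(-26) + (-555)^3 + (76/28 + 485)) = -9239615935661/54054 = -170933065.74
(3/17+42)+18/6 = 768/17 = 45.18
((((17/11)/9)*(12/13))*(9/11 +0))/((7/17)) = 3468/11011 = 0.31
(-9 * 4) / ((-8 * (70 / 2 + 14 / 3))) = 27 / 238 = 0.11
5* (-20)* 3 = -300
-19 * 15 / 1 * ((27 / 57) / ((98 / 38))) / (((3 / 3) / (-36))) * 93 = 8587620 / 49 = 175257.55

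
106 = 106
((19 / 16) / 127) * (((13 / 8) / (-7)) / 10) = -247 / 1137920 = -0.00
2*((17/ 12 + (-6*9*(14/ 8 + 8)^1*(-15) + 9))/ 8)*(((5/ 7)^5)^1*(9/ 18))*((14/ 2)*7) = 9005.92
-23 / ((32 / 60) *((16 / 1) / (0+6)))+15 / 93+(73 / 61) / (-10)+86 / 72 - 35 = -271954429 / 5446080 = -49.94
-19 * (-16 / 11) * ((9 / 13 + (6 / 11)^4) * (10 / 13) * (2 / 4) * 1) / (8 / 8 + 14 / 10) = 94124100 / 27217619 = 3.46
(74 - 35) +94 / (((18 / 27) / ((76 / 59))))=13017 / 59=220.63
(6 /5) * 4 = 24 /5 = 4.80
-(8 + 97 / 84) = -769 / 84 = -9.15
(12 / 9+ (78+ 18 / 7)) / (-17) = -1720 / 357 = -4.82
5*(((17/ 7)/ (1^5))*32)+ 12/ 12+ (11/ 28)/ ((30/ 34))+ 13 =403.02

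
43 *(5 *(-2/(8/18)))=-1935/2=-967.50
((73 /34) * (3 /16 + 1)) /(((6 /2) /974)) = 675469 /816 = 827.78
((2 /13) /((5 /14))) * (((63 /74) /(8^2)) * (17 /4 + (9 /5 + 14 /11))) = 710451 /16931200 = 0.04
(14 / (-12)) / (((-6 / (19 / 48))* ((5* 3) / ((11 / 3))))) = 1463 / 77760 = 0.02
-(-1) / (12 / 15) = 5 / 4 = 1.25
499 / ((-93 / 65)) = -32435 / 93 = -348.76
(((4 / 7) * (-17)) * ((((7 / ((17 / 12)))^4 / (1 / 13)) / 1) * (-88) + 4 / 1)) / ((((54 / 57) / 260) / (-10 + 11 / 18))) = -17069643533.49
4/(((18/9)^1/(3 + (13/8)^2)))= 361/32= 11.28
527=527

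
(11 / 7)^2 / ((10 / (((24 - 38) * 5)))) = -121 / 7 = -17.29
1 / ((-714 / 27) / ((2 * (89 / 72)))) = -89 / 952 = -0.09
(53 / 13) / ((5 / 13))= 53 / 5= 10.60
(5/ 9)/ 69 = 0.01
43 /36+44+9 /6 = 1681 /36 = 46.69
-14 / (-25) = 14 / 25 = 0.56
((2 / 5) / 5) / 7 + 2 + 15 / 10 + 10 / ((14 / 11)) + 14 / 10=4469 / 350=12.77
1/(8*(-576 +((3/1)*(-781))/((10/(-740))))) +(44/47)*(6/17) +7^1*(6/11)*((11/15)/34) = 134097691/324875280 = 0.41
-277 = -277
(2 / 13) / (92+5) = 2 / 1261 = 0.00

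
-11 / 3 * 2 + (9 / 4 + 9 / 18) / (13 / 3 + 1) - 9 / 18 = -1405 / 192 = -7.32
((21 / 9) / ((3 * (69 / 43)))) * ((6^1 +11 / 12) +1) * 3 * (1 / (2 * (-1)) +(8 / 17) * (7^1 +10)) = 142975 / 1656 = 86.34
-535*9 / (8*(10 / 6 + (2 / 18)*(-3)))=-14445 / 32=-451.41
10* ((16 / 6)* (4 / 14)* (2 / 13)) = 320 / 273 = 1.17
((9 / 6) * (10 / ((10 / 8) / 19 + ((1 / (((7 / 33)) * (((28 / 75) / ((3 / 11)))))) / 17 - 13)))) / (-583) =474810 / 234953081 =0.00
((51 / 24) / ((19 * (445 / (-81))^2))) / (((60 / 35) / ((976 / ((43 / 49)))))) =777896217 / 323572850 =2.40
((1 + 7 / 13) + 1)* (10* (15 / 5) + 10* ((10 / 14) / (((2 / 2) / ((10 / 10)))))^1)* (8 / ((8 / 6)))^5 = 5132160 / 7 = 733165.71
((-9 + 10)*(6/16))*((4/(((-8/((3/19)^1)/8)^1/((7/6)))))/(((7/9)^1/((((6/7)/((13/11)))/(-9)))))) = 99/3458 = 0.03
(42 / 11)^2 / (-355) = -1764 / 42955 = -0.04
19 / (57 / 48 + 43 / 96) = 1824 / 157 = 11.62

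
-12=-12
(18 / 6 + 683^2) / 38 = 233246 / 19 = 12276.11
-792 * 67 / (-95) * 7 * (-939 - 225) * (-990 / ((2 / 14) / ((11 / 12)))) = 549320332176 / 19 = 28911596430.32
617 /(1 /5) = 3085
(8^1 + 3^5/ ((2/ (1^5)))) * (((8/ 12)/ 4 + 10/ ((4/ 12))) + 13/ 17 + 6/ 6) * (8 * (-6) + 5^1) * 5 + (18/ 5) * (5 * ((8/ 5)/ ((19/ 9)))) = -17229509891/ 19380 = -889035.60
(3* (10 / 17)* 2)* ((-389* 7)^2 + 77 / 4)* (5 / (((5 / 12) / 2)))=10677237480 / 17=628072792.94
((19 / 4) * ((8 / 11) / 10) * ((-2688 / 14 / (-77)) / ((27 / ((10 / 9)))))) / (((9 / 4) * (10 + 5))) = 0.00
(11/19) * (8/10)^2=176/475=0.37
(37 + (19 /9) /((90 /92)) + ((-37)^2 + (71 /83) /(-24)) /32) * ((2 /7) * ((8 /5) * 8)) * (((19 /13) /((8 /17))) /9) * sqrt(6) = 32535971203 * sqrt(6) /314636400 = 253.30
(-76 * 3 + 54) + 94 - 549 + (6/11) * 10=-6859/11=-623.55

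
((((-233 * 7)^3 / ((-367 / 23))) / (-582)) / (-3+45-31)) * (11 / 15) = -99790619593 / 3203910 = -31146.51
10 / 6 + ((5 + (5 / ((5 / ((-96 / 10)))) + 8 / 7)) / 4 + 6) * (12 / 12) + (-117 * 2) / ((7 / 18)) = -249863 / 420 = -594.91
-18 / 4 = -9 / 2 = -4.50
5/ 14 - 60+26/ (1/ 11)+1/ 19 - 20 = 54905/ 266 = 206.41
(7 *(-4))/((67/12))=-336/67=-5.01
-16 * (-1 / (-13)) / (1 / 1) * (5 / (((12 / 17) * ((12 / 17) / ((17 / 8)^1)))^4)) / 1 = -2913111186148805 / 1430979084288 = -2035.75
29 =29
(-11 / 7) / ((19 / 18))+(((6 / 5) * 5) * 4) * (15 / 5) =9378 / 133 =70.51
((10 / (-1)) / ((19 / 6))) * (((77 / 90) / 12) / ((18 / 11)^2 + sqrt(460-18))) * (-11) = -131769 / 8640041 + 1771561 * sqrt(442) / 311041476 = 0.10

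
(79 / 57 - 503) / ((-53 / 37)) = 1057904 / 3021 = 350.18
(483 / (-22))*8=-1932 / 11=-175.64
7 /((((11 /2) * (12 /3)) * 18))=7 /396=0.02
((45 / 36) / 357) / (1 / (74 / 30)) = 37 / 4284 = 0.01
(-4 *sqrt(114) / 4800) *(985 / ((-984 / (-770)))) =-15169 *sqrt(114) / 23616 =-6.86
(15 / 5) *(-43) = -129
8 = 8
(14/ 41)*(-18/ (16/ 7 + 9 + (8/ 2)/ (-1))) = -588/ 697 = -0.84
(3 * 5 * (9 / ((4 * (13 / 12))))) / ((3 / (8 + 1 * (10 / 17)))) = 19710 / 221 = 89.19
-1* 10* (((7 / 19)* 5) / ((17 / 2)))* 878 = -614600 / 323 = -1902.79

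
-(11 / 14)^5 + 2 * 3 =3065893 / 537824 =5.70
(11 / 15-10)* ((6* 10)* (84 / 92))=-11676 / 23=-507.65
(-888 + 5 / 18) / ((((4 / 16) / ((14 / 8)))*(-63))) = 15979 / 162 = 98.64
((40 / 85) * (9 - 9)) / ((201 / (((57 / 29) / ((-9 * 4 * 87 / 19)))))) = 0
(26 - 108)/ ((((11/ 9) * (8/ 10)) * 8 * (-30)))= 123/ 352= 0.35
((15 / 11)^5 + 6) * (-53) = -91461093 / 161051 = -567.90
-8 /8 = -1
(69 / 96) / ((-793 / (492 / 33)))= -943 / 69784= -0.01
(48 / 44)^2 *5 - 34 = -3394 / 121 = -28.05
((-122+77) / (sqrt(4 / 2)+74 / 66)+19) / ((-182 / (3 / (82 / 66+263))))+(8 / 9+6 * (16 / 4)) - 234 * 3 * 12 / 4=-6011949336089 / 2888809560+970299 * sqrt(2) / 256783072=-2081.11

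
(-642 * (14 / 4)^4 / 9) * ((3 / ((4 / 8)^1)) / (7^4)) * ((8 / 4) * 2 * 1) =-107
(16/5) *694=11104/5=2220.80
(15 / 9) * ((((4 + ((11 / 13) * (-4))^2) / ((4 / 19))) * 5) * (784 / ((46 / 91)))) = 851120200 / 897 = 948851.95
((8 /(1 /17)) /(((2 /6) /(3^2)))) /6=612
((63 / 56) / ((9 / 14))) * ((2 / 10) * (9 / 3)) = 21 / 20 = 1.05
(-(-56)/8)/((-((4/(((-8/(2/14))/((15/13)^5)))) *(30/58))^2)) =-159068296536952348/129746337890625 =-1225.99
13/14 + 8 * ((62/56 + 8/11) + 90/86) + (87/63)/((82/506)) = 26469389/814506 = 32.50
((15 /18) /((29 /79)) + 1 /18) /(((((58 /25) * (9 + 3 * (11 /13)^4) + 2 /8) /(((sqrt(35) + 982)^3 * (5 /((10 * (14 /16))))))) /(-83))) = -545107218016061199200 /128875719483- 1665135839694074800 * sqrt(35) /128875719483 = -4306150892.66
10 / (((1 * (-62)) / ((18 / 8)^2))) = -405 / 496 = -0.82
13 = 13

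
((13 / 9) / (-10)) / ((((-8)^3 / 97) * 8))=1261 / 368640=0.00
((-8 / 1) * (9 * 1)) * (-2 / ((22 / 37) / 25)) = 66600 / 11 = 6054.55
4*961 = 3844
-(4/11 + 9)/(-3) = 103/33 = 3.12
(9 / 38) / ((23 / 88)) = 396 / 437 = 0.91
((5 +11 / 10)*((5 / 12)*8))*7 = 427 / 3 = 142.33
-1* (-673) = 673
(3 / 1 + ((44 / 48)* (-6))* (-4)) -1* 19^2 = -336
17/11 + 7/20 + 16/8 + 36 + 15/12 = 2263/55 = 41.15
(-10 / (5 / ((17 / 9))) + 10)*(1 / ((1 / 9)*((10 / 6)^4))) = 4536 / 625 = 7.26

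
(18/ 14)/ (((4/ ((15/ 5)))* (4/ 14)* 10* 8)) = 27/ 640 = 0.04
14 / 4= 3.50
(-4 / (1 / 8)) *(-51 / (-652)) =-408 / 163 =-2.50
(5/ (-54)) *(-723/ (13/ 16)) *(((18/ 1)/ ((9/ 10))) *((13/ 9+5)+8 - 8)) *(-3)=-11182400/ 351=-31858.69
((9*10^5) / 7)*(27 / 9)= 2700000 / 7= 385714.29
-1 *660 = -660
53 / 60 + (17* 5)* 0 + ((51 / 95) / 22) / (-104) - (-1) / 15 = 206441 / 217360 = 0.95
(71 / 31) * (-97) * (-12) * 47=3884268 / 31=125298.97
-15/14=-1.07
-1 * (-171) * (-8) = -1368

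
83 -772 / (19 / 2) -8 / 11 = 211 / 209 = 1.01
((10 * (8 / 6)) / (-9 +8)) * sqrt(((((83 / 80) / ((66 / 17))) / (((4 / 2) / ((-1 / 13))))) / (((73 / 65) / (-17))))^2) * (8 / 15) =-1.11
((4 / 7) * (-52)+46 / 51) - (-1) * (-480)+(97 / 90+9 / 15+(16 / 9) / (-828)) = -1124306837 / 2216970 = -507.14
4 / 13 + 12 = 160 / 13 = 12.31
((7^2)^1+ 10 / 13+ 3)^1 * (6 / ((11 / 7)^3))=1411788 / 17303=81.59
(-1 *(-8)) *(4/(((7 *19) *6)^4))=2/25344958401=0.00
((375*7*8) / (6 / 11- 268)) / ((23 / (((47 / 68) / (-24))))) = 452375 / 4601288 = 0.10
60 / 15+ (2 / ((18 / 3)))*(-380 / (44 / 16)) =-1388 / 33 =-42.06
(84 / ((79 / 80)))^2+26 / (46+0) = 1038724333 / 143543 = 7236.33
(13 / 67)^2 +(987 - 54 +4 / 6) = 12574196 / 13467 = 933.70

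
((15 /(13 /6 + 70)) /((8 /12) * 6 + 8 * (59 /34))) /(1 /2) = 765 /32908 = 0.02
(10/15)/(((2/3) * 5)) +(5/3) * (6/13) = 63/65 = 0.97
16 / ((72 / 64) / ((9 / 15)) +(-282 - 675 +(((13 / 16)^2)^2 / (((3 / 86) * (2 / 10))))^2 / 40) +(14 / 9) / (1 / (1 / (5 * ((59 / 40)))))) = -24326694764544 / 1303554155029115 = -0.02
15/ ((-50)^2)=0.01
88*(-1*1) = -88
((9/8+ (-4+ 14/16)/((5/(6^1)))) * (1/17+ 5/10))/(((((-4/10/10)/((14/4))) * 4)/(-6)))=-209475/1088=-192.53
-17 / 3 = -5.67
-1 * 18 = -18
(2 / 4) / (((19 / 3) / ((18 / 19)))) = 27 / 361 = 0.07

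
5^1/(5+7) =5/12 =0.42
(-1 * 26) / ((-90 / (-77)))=-1001 / 45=-22.24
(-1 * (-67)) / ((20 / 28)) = 469 / 5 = 93.80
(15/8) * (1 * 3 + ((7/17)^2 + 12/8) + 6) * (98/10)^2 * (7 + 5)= 133262703/5780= 23055.83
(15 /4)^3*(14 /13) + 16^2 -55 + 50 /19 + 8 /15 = 30938917 /118560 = 260.96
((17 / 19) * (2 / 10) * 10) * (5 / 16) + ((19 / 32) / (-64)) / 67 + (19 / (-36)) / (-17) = 235390271 / 398886912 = 0.59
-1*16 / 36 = -4 / 9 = -0.44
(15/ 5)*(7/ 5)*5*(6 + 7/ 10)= 1407/ 10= 140.70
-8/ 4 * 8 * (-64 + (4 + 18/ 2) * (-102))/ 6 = 11120/ 3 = 3706.67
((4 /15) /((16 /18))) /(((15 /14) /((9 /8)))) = 63 /200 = 0.32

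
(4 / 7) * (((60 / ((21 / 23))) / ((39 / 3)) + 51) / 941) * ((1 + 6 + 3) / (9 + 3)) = 51010 / 1798251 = 0.03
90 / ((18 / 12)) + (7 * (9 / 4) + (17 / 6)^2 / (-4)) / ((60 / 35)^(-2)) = 4919 / 49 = 100.39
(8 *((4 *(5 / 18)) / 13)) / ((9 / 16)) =1280 / 1053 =1.22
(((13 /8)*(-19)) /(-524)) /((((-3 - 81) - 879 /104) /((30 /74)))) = -3211 /12427708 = -0.00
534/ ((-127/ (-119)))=63546/ 127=500.36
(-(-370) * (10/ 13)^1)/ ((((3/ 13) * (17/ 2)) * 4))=1850/ 51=36.27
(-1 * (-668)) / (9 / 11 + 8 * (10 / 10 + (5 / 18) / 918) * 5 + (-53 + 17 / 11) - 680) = -30354588 / 31382657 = -0.97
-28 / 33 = -0.85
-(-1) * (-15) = -15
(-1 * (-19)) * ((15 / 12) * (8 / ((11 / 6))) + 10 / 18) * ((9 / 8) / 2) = 11305 / 176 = 64.23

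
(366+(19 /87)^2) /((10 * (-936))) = -554123 /14169168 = -0.04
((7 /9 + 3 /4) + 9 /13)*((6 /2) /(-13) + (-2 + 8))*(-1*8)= -51950 /507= -102.47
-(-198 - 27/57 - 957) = 21954/19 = 1155.47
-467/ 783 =-0.60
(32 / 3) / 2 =16 / 3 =5.33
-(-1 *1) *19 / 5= 19 / 5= 3.80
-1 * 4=-4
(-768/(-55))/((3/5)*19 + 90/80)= 2048/1837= 1.11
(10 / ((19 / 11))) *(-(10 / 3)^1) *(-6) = 2200 / 19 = 115.79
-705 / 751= -0.94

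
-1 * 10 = -10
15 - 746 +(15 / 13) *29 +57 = -8327 / 13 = -640.54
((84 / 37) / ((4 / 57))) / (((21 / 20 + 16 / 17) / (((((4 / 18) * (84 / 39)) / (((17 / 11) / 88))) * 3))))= 432579840 / 325637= 1328.41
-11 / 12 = -0.92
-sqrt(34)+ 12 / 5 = 12 / 5 - sqrt(34) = -3.43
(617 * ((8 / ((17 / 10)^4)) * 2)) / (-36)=-24680000 / 751689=-32.83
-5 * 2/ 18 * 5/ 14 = -25/ 126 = -0.20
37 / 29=1.28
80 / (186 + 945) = 80 / 1131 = 0.07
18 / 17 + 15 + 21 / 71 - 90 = -88890 / 1207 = -73.65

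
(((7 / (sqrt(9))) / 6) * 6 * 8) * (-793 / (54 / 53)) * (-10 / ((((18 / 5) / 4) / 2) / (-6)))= -470724800 / 243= -1937139.09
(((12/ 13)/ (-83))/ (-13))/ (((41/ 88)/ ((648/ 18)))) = 38016/ 575107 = 0.07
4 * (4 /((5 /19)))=60.80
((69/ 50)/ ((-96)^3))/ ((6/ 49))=-1127/ 88473600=-0.00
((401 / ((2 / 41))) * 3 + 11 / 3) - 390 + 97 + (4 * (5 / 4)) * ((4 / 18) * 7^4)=27039.94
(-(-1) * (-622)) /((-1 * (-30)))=-311 /15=-20.73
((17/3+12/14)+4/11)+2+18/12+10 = 20.39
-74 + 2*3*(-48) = -362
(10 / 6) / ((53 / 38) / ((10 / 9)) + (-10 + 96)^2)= 1900 / 8432871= 0.00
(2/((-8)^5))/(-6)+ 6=589825/98304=6.00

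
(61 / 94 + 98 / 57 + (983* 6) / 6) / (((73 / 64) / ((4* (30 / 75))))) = 1351578368 / 977835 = 1382.22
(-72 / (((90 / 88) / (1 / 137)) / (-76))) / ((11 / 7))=17024 / 685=24.85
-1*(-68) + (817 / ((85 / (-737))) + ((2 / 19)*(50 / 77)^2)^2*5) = -7567805960878549 / 1078671063085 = -7015.86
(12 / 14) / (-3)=-2 / 7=-0.29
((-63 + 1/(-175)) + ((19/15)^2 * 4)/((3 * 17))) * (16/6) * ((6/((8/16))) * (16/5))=-2586022912/401625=-6438.90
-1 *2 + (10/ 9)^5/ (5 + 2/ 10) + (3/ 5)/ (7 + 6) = -6249223/ 3838185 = -1.63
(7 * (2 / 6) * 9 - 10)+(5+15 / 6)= 37 / 2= 18.50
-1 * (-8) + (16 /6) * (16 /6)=136 /9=15.11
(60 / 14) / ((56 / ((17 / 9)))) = 85 / 588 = 0.14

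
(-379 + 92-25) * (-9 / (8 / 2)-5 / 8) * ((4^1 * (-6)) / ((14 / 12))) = -129168 / 7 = -18452.57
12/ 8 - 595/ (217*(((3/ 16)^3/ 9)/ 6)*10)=-139171/ 62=-2244.69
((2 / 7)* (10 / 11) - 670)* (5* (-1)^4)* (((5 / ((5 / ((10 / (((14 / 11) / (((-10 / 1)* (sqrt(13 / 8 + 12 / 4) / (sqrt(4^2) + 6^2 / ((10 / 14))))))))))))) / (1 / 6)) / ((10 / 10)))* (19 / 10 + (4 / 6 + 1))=344874375* sqrt(74) / 13328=222593.15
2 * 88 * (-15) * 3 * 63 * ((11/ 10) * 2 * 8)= -8781696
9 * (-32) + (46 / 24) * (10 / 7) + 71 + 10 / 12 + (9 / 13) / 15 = -97089 / 455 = -213.38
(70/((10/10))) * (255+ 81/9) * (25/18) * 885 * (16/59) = 6160000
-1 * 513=-513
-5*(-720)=3600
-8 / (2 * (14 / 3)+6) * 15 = -7.83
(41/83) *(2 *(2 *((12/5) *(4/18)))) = 1312/1245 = 1.05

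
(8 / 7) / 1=8 / 7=1.14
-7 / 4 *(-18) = 63 / 2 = 31.50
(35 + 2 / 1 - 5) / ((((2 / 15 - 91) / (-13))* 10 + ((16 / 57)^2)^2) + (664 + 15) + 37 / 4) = 17565185664 / 416159672629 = 0.04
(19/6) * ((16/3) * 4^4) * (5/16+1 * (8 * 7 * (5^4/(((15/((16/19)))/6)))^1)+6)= 458997632/9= 50999736.89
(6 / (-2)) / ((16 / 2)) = -3 / 8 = -0.38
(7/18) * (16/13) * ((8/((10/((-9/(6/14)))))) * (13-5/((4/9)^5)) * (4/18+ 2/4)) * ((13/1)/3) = 179591321/25920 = 6928.68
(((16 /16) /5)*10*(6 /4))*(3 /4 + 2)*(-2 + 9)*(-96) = -5544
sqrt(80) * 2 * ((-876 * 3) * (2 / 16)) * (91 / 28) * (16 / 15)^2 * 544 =-132161536 * sqrt(5) / 25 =-11820887.14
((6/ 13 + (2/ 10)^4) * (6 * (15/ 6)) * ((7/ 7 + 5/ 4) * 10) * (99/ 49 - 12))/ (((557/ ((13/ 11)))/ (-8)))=198731556/ 7505575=26.48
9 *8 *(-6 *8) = -3456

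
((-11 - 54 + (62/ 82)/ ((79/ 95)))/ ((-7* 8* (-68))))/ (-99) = 103795/ 610538544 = 0.00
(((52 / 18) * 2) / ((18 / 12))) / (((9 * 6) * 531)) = 52 / 387099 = 0.00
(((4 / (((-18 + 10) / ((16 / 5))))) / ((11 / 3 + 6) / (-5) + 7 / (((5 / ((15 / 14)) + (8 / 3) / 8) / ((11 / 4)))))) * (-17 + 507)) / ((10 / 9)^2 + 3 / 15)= -544320 / 1909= -285.13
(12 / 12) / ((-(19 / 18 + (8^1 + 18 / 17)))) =-306 / 3095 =-0.10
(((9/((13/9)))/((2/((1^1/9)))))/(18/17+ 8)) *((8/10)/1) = 153/5005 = 0.03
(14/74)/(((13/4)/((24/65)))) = 672/31265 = 0.02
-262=-262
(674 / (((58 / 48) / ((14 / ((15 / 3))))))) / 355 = 226464 / 51475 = 4.40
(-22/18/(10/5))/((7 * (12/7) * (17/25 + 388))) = -275/2098872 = -0.00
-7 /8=-0.88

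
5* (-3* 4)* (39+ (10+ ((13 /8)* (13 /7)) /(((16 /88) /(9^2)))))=-2341005 /28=-83607.32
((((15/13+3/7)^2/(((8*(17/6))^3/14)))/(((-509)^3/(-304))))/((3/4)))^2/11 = 50292379090944/6461932195700547872407809799091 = 0.00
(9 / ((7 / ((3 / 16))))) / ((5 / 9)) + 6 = 3603 / 560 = 6.43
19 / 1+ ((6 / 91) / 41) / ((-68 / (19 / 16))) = 19.00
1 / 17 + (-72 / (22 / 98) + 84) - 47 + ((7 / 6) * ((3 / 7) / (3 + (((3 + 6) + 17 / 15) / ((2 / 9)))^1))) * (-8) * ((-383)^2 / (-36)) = 21142613 / 408969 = 51.70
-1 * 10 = -10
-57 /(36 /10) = -95 /6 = -15.83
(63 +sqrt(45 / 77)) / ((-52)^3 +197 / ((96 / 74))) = -3024 / 6741895- 144 * sqrt(385) / 519125915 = -0.00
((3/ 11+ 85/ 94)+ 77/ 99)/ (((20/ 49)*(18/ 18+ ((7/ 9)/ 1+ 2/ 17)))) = 15153103/ 5997200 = 2.53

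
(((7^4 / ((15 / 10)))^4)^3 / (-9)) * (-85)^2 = -1086184797675315430657590373197591326163301273600 / 4782969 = -227094258331031505882139400000000000000000.00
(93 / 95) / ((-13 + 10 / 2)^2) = 93 / 6080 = 0.02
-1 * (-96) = 96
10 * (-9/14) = -45/7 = -6.43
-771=-771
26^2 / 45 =676 / 45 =15.02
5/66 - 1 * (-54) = 3569/66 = 54.08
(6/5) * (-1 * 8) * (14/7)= -19.20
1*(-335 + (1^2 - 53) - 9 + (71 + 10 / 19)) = -324.47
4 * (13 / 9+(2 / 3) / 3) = 20 / 3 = 6.67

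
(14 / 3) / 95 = 14 / 285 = 0.05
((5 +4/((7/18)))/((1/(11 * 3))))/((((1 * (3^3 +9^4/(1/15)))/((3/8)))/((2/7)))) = 0.00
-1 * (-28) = 28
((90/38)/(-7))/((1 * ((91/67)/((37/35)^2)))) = -825507/2965235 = -0.28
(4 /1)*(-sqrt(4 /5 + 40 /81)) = -8*sqrt(655) /45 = -4.55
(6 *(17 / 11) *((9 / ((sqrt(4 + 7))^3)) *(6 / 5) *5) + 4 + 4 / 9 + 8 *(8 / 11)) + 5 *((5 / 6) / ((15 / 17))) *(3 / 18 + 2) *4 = 5508 *sqrt(11) / 1331 + 15203 / 297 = 64.91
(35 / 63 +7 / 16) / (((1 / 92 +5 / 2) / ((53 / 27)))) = 15847 / 20412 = 0.78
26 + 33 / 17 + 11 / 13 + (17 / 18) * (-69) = -48239 / 1326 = -36.38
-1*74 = -74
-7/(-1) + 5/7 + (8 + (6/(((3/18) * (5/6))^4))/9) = 7906958/4375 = 1807.30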